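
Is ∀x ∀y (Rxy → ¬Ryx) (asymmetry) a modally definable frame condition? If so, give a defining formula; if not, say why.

Modal frame validity is preserved under surjective bounded morphisms.
The 5-cycle (worlds 0,1,2,3,4 with 0→1→2→3→4→0) is asymmetric. Mapping every world to a single reflexive point • is a surjective bounded morphism, and the reflexive point is not asymmetric (R•• but asymmetry requires ¬R••).
So no modal formula (or set of formulas) defines exactly the asymmetric frames.

No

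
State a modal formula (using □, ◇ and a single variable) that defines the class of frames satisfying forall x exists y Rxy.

□s → ◇s

A defining formula is □s → ◇s (the D axiom).
Suppose □s→◇s is valid. At any x set V(s)=W. Then □s at x, so ◇s at x, so x has a successor.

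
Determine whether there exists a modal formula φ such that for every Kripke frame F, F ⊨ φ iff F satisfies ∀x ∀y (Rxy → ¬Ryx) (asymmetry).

Modal frame validity is preserved under surjective bounded morphisms.
The 4-cycle (worlds 0,1,2,3 with 0→1→2→3→0) is asymmetric. Mapping every world to a single reflexive point • is a surjective bounded morphism, and the reflexive point is not asymmetric (R•• but asymmetry requires ¬R••).
So the class is not modally definable.

No — not modally definable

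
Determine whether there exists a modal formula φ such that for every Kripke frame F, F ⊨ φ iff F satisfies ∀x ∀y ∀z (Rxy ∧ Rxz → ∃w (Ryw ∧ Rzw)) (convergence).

The condition is convergence. A defining modal formula is ◇□q → □◇q.
Suppose ◇□q→□◇q is valid. Take Rxy, Rxz and set V(q)={w : Ryw}. Then □q at y so ◇□q at x, so □◇q at x, so ◇q at z, giving w with Rzw and Ryw.

Definable; ◇□q → □◇q defines it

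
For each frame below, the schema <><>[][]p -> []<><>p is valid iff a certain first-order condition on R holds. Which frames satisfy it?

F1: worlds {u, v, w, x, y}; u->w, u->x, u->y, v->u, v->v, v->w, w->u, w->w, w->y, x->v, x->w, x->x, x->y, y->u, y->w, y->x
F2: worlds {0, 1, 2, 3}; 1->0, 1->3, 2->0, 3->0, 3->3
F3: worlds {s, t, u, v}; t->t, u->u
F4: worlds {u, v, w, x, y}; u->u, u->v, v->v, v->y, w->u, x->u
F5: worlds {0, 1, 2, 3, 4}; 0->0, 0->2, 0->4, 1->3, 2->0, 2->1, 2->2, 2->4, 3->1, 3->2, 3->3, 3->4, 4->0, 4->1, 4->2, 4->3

The schema corresponds to a generalized confluence (Geach) condition: forall x forall y forall z ((x R^2 y & xRz) -> exists w (y R^2 w & z R^2 w)).
F1: ✓.
F2: fails — 1R²0, 1R0 but no w with 0R²w and 0R²w.
F3: ✓.
F4: fails — uR²y, uRu but no t with yR²t and uR²t.
F5: ✓.
Valid on: F1, F3, F5.

F1, F3, F5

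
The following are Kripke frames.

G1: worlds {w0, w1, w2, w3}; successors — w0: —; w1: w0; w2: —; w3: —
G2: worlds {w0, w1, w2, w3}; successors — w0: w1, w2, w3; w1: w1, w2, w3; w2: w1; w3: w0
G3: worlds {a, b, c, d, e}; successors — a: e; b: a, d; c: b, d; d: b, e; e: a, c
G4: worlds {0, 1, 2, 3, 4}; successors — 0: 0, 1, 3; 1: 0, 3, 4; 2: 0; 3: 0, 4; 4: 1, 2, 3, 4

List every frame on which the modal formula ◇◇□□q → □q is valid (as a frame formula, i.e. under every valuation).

G1

The schema corresponds to a generalized confluence (Geach) condition: ∀x ∀y ∀z ((xR²y ∧ xRz) → ∃w (yR²w ∧ z = w)).
G1: holds.
G2: fails — w3R²w2, w3Rw0 but no w with w2R²w and w0=w.
G3: fails — aR²a, aRe but no w with aR²w and e=w.
G4: fails — 1R²2, 1R4 but no w with 2R²w and 4=w.
Valid on: G1.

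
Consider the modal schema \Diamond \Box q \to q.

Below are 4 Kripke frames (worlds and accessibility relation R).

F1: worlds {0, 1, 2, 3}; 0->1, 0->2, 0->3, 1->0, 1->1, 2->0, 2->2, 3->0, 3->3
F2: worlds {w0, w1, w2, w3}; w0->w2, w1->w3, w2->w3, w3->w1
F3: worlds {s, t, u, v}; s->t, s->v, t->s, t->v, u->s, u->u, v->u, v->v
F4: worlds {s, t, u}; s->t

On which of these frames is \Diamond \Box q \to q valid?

The schema corresponds to symmetry: \forall x \forall y (Rxy \to Ryx).
F1: satisfies the condition.
F2: fails — Rw0w2 but not Rw2w0.
F3: fails — Rtv but not Rvt.
F4: fails — Rst but not Rts.

F1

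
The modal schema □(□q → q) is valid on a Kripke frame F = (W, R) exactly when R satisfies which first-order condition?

This is the T□ axiom.
It corresponds to shift-reflexivity: ∀x ∀y (Rxy → Ryy).

Shift-reflexivity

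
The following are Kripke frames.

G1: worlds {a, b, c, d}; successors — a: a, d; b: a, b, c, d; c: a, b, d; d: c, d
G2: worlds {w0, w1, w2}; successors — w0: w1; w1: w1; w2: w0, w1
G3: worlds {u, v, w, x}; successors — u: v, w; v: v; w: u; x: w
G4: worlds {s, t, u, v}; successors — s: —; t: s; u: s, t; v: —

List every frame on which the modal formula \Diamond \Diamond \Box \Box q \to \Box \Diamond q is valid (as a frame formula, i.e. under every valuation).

G1, G2

This is the axiom for a generalized confluence (Geach) condition; its first-order frame correspondent is \forall x \forall y \forall z ((x R^2 y \wedge xRz) \to \exists w (y R^2 w \wedge zRw)).
G1: holds.
G2: holds.
G3: fails — uR²v, uRw but no t with vR²t and wRt.
G4: fails — uR²s, uRs but no w with sR²w and sRw.
Valid on: G1, G2.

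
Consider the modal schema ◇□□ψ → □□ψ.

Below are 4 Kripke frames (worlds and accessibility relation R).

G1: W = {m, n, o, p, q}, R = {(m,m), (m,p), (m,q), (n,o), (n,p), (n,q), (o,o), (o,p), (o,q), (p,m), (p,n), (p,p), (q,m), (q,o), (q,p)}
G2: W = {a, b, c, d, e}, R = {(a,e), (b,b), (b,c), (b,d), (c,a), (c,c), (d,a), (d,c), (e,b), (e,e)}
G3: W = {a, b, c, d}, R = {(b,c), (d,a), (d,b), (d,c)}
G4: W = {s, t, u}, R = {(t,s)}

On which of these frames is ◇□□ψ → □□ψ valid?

The schema corresponds to a generalized confluence (Geach) condition: ∀x ∀y ∀z ((xRy ∧ xR²z) → ∃w (yR²w ∧ z = w)).
G1: holds.
G2: fails — bRc, bR²b but no w with cR²w and b=w.
G3: fails — dRa, dR²c but no w with aR²w and c=w.
G4: holds.

G1, G4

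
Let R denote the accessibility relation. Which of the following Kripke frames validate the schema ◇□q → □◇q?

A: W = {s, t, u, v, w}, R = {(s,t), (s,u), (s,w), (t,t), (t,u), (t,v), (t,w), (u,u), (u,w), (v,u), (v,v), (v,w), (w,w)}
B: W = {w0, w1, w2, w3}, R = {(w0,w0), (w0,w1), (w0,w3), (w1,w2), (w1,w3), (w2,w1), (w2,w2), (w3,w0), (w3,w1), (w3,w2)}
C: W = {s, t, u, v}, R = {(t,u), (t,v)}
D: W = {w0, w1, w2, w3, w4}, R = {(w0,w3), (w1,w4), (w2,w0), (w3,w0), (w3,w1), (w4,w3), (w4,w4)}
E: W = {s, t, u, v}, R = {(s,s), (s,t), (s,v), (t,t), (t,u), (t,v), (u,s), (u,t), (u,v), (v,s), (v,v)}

The schema corresponds to convergence: ∀x ∀y ∀z (Rxy ∧ Rxz → ∃w (Ryw ∧ Rzw)).
A: ✓.
B: ✓.
C: fails — Rtu and Rtu but u and u have no common successor.
D: fails — Rw3w1 and Rw3w0 but w1 and w0 have no common successor.
E: ✓.
Valid on: A, B, E.

A, B, E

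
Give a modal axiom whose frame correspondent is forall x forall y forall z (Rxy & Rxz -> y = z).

The condition is partial functionality. The CD schema ◇ψ → □ψ defines it.
Suppose ◇ψ→□ψ is valid. Take Rxy, Rxz and set V(ψ)={y}. Then ◇ψ at x, so □ψ at x, so ψ at z, i.e. z=y.

◇ψ → □ψ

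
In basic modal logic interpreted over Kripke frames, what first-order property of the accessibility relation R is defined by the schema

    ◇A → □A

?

partial functionality

This is the CD axiom.
It corresponds to partial functionality: ∀x ∀y ∀z (Rxy ∧ Rxz → y = z).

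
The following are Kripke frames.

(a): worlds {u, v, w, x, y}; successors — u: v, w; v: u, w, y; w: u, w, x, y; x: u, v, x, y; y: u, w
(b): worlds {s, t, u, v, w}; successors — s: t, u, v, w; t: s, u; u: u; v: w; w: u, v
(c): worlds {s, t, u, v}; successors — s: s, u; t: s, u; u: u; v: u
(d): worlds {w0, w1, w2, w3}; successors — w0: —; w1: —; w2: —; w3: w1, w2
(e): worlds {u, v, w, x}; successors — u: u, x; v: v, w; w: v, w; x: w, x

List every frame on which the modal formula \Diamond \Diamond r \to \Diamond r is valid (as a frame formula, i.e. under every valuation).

(c), (d)

Frame correspondent (Sahlqvist): \forall x \forall y \forall z (Rxy \wedge Ryz \to Rxz) — i.e. transitivity.
(a): fails — Ruv and Rvu but not Ruu.
(b): fails — Rvw and Rwu but not Rvu.
(c): condition met.
(d): condition met.
(e): fails — Rxw and Rwv but not Rxv.
Valid on: (c), (d).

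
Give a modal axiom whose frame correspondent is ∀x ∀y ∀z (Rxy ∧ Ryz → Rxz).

□s → □□s

This is transitivity; the standard corresponding axiom is 4: □s → □□s.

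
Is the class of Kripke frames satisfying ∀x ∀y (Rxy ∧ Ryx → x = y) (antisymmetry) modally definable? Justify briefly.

Not modally definable

Any modally definable frame class is closed under surjective bounded morphisms.
The 6-cycle (worlds s,t,u,v,w,x with s→t→u→v→w→x→s) is antisymmetric. Sending even-indexed worlds to a and odd-indexed worlds to b is a surjective bounded morphism onto the two-world frame with a↔b, which is not antisymmetric.
So no modal formula (or set of formulas) defines exactly the antisymmetric frames.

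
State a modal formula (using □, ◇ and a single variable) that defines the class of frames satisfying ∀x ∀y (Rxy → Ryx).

ψ → □◇ψ

This is symmetry; the standard corresponding axiom is B: ψ → □◇ψ.
Suppose ψ→□◇ψ is valid. Take Rxy and set V(ψ)={x}. Then ψ at x, so □◇ψ at x, so ◇ψ at y, so some z with Ryz has ψ; z=x, i.e. Ryx.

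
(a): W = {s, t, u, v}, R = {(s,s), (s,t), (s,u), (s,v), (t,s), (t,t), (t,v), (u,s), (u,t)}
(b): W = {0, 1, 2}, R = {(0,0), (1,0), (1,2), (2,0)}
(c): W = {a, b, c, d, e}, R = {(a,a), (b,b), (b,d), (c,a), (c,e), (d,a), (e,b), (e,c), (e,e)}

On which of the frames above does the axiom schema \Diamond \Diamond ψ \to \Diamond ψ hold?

This is the axiom for a generalized confluence (Geach) condition; its first-order frame correspondent is \forall x \forall y (x R^2 y \to \exists w (y = w \wedge xRw)).
(a): fails — tR²u but no w with u=w and tRw.
(b): holds.
(c): fails — bR²a but no w with a=w and bRw.

(b)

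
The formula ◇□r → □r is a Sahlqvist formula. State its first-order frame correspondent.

Replacing r by ¬r and contraposing gives the equivalent schema ◇r → □◇r.
Suppose ◇r→□◇r is valid. Take Rxy, Rxz and set V(r)={y}. Then ◇r at x, so □◇r at x, so ◇r at z, so some w with Rzw has r; w=y, i.e. Rzy. By symmetry of the argument, Ryz.

the Euclidean property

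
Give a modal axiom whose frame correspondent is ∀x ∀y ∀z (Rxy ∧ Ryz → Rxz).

The condition is transitivity. The 4 schema □ψ → □□ψ defines it.

□ψ → □□ψ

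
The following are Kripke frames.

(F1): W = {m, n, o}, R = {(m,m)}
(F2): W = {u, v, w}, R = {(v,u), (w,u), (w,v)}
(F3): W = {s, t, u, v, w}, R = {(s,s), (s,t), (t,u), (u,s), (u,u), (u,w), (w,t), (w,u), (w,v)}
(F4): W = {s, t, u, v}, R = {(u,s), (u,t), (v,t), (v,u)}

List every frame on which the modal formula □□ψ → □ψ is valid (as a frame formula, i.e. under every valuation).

(F1)

Frame correspondent (Sahlqvist): ∀x ∀y (Rxy → ∃z (Rxz ∧ Rzy)) — i.e. density.
(F1): condition met.
(F2): fails — Rvu but no z with Rvz and Rzu.
(F3): fails — Rwt but no z with Rwz and Rzt.
(F4): fails — Rus but no z with Ruz and Rzs.
Valid on: (F1).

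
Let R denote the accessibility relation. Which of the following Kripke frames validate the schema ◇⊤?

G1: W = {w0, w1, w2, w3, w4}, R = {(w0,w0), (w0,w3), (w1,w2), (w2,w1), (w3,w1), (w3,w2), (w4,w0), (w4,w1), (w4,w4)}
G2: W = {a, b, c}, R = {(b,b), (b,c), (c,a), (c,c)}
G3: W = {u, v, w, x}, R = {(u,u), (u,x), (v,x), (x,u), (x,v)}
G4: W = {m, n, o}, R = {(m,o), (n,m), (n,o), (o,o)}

This is the axiom for seriality; its first-order frame correspondent is ∀x ∃y Rxy.
G1: ✓.
G2: fails — world a has no successor.
G3: fails — world w has no successor.
G4: ✓.

G1, G4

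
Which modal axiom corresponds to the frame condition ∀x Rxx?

This is reflexivity; the standard corresponding axiom is T: □s → s.
Suppose □s→s is valid. At any x set V(s)={w : Rxw}. Then □s holds at x, so s holds at x, i.e. Rxx.

□s → s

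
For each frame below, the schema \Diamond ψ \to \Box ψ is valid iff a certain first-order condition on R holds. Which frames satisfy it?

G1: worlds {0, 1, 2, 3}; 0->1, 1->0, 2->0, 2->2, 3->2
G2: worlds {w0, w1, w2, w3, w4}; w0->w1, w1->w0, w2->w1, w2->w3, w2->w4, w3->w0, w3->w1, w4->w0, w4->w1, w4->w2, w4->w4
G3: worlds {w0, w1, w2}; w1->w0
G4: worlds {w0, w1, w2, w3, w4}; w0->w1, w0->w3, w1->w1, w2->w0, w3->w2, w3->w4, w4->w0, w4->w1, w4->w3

G3

This is the axiom for partial functionality; its first-order frame correspondent is \forall x \forall y \forall z (Rxy \wedge Rxz \to y = z).
G1: fails — 2 sees both 0 and 2.
G2: fails — w2 sees both w1 and w3.
G3: condition met.
G4: fails — w0 sees both w1 and w3.
Valid on: G3.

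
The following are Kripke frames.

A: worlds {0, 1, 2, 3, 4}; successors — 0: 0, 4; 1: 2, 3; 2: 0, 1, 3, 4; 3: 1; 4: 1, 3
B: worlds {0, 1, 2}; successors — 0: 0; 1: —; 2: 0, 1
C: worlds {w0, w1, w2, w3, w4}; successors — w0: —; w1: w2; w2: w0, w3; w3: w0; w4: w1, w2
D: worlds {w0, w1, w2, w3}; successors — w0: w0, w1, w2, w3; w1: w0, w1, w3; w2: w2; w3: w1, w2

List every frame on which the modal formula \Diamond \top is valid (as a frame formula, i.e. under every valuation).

A, D

This is the axiom for seriality; its first-order frame correspondent is \forall x \exists y Rxy.
A: satisfies the condition.
B: fails — world 1 has no successor.
C: fails — world w0 has no successor.
D: satisfies the condition.
Valid on: A, D.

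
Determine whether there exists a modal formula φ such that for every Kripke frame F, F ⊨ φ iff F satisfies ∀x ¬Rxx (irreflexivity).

No — not modally definable

If a class were modally definable it would be closed under surjective bounded morphisms (Goldblatt–Thomason).
The 3-cycle (worlds w0,w1,w2 with w0→w1→w2→w0) is irreflexive, and the map sending every world to a single reflexive point • is a surjective bounded morphism (forth: every edge maps to (•,•); back: every world has a successor). So any modal formula valid on the 3-cycle is also valid on the reflexive point, which is not irreflexive.
So the class is not modally definable.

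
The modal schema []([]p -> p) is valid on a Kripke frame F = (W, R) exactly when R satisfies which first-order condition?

Suppose □(□p→p) is valid. Take Rxy and set V(p)={w : Ryw}. Then at y, □p holds; since □(□p→p) at x, □p→p at y, so p at y, i.e. Ryy.

shift-reflexivity: forall x forall y (Rxy -> Ryy)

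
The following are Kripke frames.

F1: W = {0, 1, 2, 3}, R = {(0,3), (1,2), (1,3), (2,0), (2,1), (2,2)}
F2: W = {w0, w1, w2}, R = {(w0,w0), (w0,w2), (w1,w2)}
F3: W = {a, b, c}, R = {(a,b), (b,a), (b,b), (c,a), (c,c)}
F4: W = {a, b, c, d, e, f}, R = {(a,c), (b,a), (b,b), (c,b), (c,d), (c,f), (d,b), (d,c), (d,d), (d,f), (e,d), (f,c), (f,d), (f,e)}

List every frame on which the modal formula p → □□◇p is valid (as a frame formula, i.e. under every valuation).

This is the axiom for a generalized confluence (Geach) condition; its first-order frame correspondent is ∀x ∀z (xR²z → ∃w (x = w ∧ zRw)).
F1: fails — 1R²0 but no w with 1=w and 0Rw.
F2: fails — w0R²w2 but no w with w0=w and w2Rw.
F3: fails — aR²a but no w with a=w and aRw.
F4: fails — aR²d but no w with a=w and dRw.
Valid on no frame.

none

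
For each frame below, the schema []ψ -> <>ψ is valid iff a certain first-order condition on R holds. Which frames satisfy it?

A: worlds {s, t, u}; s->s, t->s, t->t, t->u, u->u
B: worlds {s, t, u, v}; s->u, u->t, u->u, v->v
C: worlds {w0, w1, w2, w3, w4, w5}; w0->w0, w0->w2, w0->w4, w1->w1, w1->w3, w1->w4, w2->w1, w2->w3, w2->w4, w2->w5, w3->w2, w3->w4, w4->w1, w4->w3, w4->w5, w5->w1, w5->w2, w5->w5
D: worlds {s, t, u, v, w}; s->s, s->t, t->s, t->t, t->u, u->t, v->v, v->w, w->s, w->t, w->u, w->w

A, C, D

The schema corresponds to seriality: forall x exists y Rxy.
A: ✓.
B: fails — world t has no successor.
C: ✓.
D: ✓.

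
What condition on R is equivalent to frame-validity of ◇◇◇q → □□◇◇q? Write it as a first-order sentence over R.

∀x ∀y ∀z ((xR³y ∧ xR²z) → ∃w (y = w ∧ zR²w))

This is a Sahlqvist (Geach-type) schema ◇^3□^0q → □^2◇^2q.
Minimal-valuation argument: fix x; take any y with xR^3y and any z with xR^2z. Set V(q) to the set of worlds R-reachable from y in exactly 0 steps. Then □^0q holds at y, so the antecedent holds at x; validity forces ◇^2q at z, giving a w with zR^2w and yR^0w.
First-order correspondent: ∀x ∀y ∀z ((xR³y ∧ xR²z) → ∃w (y = w ∧ zR²w)).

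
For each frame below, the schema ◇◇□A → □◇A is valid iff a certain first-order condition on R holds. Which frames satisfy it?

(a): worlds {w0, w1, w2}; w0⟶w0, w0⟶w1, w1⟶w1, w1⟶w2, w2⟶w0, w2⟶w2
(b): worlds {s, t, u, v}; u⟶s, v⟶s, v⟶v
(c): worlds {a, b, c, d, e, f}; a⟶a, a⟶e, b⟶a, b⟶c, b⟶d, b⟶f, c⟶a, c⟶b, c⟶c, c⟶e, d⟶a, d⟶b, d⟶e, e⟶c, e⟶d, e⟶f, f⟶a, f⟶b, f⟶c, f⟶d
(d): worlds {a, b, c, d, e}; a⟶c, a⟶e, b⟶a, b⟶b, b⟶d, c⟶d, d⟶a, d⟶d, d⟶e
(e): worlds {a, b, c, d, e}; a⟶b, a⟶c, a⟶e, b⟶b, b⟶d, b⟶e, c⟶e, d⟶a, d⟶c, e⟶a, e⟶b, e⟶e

The schema corresponds to a generalized confluence (Geach) condition: ∀x ∀y ∀z ((xR²y ∧ xRz) → ∃w (yRw ∧ zRw)).
(a): ✓.
(b): fails — vR²s, vRs but no w with sRw and sRw.
(c): fails — aR²a, aRe but no w with aRw and eRw.
(d): fails — aR²d, aRe but no w with dRw and eRw.
(e): fails — aR²d, aRb but no w with dRw and bRw.
Valid on: (a).

(a)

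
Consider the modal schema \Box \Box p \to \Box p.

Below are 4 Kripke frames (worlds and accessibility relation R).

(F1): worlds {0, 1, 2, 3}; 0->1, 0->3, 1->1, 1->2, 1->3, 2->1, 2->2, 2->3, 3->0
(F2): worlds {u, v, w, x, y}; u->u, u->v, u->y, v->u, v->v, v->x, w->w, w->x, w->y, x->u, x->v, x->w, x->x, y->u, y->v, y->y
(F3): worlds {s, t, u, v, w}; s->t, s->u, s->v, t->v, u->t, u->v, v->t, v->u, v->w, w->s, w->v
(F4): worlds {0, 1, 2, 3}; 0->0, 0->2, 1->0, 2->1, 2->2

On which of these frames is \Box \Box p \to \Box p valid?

Frame correspondent (Sahlqvist): \forall x \forall y (Rxy \to \exists z (Rxz \wedge Rzy)) — i.e. density.
(F1): fails — R30 but no z with R3z and Rz0.
(F2): holds.
(F3): fails — Rtv but no z with Rtz and Rzv.
(F4): holds.
Valid on: (F2), (F4).

(F2), (F4)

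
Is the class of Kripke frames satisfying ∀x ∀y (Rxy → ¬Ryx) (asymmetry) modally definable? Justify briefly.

Any modally definable frame class is closed under surjective bounded morphisms.
The 5-cycle (worlds a,b,c,d,e with a→b→c→d→e→a) is asymmetric. Mapping every world to a single reflexive point • is a surjective bounded morphism, and the reflexive point is not asymmetric (R•• but asymmetry requires ¬R••).
Hence asymmetry is not modally definable.

No — not modally definable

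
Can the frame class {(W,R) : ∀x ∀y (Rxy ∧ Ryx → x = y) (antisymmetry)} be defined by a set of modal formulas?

No — not modally definable

Any modally definable frame class is closed under surjective bounded morphisms.
The 6-cycle (worlds a,b,c,d,e,f with a→b→c→d→e→f→a) is antisymmetric. Sending even-indexed worlds to a and odd-indexed worlds to b is a surjective bounded morphism onto the two-world frame with a↔b, which is not antisymmetric.
So no modal formula (or set of formulas) defines exactly the antisymmetric frames.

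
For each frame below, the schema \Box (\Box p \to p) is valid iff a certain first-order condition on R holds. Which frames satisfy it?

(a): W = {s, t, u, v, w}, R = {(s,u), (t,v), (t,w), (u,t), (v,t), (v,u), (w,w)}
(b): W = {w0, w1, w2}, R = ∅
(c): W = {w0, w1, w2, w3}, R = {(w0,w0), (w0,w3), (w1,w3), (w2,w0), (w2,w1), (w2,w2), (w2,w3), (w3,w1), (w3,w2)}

This is the axiom for shift-reflexivity; its first-order frame correspondent is \forall x \forall y (Rxy \to Ryy).
(a): fails — Rtv but not Rvv.
(b): satisfies the condition.
(c): fails — Rw3w1 but not Rw1w1.
Valid on: (b).

(b)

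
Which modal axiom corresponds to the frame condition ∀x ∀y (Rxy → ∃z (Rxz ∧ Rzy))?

This is density; the standard corresponding axiom is C4: □□p → □p.
Suppose □□p→□p is valid. Take Rxy and set V(p)={w : xR²w}. Then □□p at x, so □p at x, so p at y, i.e. ∃z(Rxz∧Rzy).

□□p → □p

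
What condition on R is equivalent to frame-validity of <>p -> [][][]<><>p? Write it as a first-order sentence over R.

forall x forall y forall z ((xRy & x R^3 z) -> exists w (y = w & z R^2 w))

This is a Sahlqvist (Geach-type) schema ◇^1□^0p → □^3◇^2p.
Minimal-valuation argument: fix x; take any y with xR^1y and any z with xR^3z. Set V(p) to the set of worlds R-reachable from y in exactly 0 steps. Then □^0p holds at y, so the antecedent holds at x; validity forces ◇^2p at z, giving a w with zR^2w and yR^0w.
First-order correspondent: forall x forall y forall z ((xRy & x R^3 z) -> exists w (y = w & z R^2 w)).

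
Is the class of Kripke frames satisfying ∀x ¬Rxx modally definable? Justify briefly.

Not modally definable

If a class were modally definable it would be closed under surjective bounded morphisms (Goldblatt–Thomason).
The 4-cycle (worlds s,t,u,v with s→t→u→v→s) is irreflexive, and the map sending every world to a single reflexive point • is a surjective bounded morphism (forth: every edge maps to (•,•); back: every world has a successor). So any modal formula valid on the 4-cycle is also valid on the reflexive point, which is not irreflexive.
So no modal formula (or set of formulas) defines exactly the irreflexive frames.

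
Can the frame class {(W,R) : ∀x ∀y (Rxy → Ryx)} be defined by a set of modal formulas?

Definable; p → □◇p defines it

This is a Sahlqvist condition; the B axiom p → □◇p defines it.
Suppose p→□◇p is valid. Take Rxy and set V(p)={x}. Then p at x, so □◇p at x, so ◇p at y, so some z with Ryz has p; z=x, i.e. Ryx.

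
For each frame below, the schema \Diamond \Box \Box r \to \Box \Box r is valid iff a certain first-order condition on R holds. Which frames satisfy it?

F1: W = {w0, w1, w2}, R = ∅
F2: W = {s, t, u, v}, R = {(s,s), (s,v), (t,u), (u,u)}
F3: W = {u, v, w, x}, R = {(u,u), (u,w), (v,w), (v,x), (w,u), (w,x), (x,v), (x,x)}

F1

This is the axiom for a generalized confluence (Geach) condition; its first-order frame correspondent is \forall x \forall y \forall z ((xRy \wedge x R^2 z) \to \exists w (y R^2 w \wedge z = w)).
F1: condition met.
F2: fails — sRv, sR²s but no w with vR²w and s=w.
F3: fails — vRx, vR²u but no t with xR²t and u=t.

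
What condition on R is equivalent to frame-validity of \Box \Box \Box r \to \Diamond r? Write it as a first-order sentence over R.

This is a Sahlqvist (Geach-type) schema ◇^0□^3r → □^0◇^1r.
Minimal-valuation argument: fix x; take any y with xR^0y and any z with xR^0z. Set V(r) to the set of worlds R-reachable from y in exactly 3 steps. Then □^3r holds at y, so the antecedent holds at x; validity forces ◇^1r at z, giving a w with zR^1w and yR^3w.
First-order correspondent: \forall x \exists w (x R^3 w \wedge xRw).

\forall x \exists w (x R^3 w \wedge xRw)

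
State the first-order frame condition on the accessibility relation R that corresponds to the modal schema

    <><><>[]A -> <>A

forall x forall y (x R^3 y -> exists w (yRw & xRw))

This is a Sahlqvist (Geach-type) schema ◇^3□^1A → □^0◇^1A.
Minimal-valuation argument: fix x; take any y with xR^3y and any z with xR^0z. Set V(A) to the set of worlds R-reachable from y in exactly 1 step. Then □^1A holds at y, so the antecedent holds at x; validity forces ◇^1A at z, giving a w with zR^1w and yR^1w.
First-order correspondent: forall x forall y (x R^3 y -> exists w (yRw & xRw)).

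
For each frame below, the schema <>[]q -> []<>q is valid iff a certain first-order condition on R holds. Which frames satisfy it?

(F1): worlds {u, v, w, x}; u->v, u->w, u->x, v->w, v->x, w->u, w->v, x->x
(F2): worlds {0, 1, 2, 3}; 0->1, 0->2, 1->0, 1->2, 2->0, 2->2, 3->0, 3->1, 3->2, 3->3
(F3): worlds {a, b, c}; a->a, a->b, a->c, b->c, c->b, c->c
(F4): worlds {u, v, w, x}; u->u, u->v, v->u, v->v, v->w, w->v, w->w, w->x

The schema corresponds to convergence: forall x forall y forall z (Rxy & Rxz -> exists w (Ryw & Rzw)).
(F1): fails — Ruv and Ruw but v and w have no common successor.
(F2): satisfies the condition.
(F3): satisfies the condition.
(F4): fails — Rww and Rwx but w and x have no common successor.

(F2), (F3)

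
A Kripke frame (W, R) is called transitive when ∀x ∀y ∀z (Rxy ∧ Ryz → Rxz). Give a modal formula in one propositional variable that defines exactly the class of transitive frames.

□ψ → □□ψ

This is transitivity; the standard corresponding axiom is 4: □ψ → □□ψ.
Suppose □ψ→□□ψ is valid. Take Rxy, Ryz and set V(ψ)={w : Rxw}. Then □ψ at x, so □□ψ at x, so □ψ at y, so ψ at z, i.e. Rxz.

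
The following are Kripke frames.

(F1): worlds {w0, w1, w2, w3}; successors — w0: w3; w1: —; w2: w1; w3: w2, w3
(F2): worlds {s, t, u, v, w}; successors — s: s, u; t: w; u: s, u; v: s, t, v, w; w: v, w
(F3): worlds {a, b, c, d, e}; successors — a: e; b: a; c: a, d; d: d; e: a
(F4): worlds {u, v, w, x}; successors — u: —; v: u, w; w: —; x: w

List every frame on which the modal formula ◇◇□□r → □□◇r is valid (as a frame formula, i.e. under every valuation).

(F4)

Frame correspondent (Sahlqvist): ∀x ∀y ∀z ((xR²y ∧ xR²z) → ∃w (yR²w ∧ zRw)) — i.e. a generalized confluence (Geach) condition.
(F1): fails — w0R²w2, w0R²w2 but no w with w2R²w and w2Rw.
(F2): fails — vR²s, vR²t but no w* with sR²w* and tRw*.
(F3): fails — aR²a, aR²a but no w with aR²w and aRw.
(F4): ✓.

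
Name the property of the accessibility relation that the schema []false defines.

□⊥ is valid iff no world has any successor (otherwise □⊥ fails at any world with one).
The converse is a direct semantic check.
So the correspondent is emptiness of R.

Emptiness of R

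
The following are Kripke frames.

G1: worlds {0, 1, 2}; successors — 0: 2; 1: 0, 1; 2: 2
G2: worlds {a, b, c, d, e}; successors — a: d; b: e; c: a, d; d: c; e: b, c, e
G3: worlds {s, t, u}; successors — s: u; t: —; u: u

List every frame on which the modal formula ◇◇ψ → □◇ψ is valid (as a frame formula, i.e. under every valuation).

G3

This is the axiom for a generalized confluence (Geach) condition; its first-order frame correspondent is ∀x ∀y ∀z ((xR²y ∧ xRz) → ∃w (y = w ∧ zRw)).
G1: fails — 1R²0, 1R0 but no w with 0=w and 0Rw.
G2: fails — cR²c, cRa but no w with c=w and aRw.
G3: satisfies the condition.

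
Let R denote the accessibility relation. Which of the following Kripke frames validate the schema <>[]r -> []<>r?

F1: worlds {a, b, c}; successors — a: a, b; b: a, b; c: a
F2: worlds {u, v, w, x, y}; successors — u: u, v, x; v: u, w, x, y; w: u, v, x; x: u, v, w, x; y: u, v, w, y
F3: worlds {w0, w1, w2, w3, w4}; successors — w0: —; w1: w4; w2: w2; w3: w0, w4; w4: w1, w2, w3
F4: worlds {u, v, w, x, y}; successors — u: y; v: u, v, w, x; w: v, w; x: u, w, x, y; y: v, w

Frame correspondent (Sahlqvist): forall x forall y forall z (Rxy & Rxz -> exists w (Ryw & Rzw)) — i.e. convergence.
F1: satisfies the condition.
F2: satisfies the condition.
F3: fails — Rw3w0 and Rw3w0 but w0 and w0 have no common successor.
F4: fails — Rvv and Rvu but v and u have no common successor.
Valid on: F1, F2.

F1, F2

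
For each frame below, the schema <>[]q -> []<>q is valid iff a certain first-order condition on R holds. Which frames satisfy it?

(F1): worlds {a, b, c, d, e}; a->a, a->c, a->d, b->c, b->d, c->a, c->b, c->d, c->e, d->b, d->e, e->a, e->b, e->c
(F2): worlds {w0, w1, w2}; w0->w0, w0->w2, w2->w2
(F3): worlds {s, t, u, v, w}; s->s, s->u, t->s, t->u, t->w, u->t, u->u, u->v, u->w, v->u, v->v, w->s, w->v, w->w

This is the axiom for convergence; its first-order frame correspondent is forall x forall y forall z (Rxy & Rxz -> exists w (Ryw & Rzw)).
(F1): fails — Raa and Rad but a and d have no common successor.
(F2): ✓.
(F3): ✓.

(F2), (F3)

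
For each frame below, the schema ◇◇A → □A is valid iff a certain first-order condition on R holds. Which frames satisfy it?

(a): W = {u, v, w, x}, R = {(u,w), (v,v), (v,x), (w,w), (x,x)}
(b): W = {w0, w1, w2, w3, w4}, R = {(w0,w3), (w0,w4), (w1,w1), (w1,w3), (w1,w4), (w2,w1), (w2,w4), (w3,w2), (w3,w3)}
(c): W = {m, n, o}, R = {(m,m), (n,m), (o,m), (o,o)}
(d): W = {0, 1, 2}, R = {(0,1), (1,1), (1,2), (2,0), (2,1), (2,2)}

Frame correspondent (Sahlqvist): ∀x ∀y ∀z ((xR²y ∧ xRz) → ∃w (y = w ∧ z = w)) — i.e. a generalized confluence (Geach) condition.
(a): fails — vR²v, vRx but v ≠ x.
(b): fails — w0R²w2, w0Rw3 but w2 ≠ w3.
(c): fails — oR²m, oRo but m ≠ o.
(d): fails — 0R²2, 0R1 but 2 ≠ 1.

none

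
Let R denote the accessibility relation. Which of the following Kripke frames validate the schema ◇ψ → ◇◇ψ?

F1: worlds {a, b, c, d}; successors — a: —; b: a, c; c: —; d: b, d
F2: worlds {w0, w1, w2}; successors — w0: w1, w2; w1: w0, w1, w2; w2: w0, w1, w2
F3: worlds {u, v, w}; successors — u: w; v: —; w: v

F2

Frame correspondent (Sahlqvist): ∀x ∀y (xRy → ∃w (y = w ∧ xR²w)) — i.e. a generalized confluence (Geach) condition.
F1: fails — bRa but no w with a=w and bR²w.
F2: satisfies the condition.
F3: fails — uRw but no t with w=t and uR²t.
Valid on: F2.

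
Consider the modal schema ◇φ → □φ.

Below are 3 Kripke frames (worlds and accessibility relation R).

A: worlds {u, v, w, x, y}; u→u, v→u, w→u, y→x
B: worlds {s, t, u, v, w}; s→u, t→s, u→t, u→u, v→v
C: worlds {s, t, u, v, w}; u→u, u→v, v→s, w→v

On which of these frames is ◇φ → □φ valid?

This is the axiom for partial functionality; its first-order frame correspondent is ∀x ∀y ∀z (Rxy ∧ Rxz → y = z).
A: ✓.
B: fails — u sees both t and u.
C: fails — u sees both u and v.
Valid on: A.

A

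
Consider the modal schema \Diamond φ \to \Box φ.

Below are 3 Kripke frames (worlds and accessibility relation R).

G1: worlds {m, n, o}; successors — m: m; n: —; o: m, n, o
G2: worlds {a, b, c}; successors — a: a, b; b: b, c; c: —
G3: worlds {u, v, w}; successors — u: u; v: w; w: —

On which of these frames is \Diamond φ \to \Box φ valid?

Frame correspondent (Sahlqvist): \forall x \forall y \forall z (Rxy \wedge Rxz \to y = z) — i.e. partial functionality.
G1: fails — o sees both m and n.
G2: fails — a sees both a and b.
G3: satisfies the condition.

G3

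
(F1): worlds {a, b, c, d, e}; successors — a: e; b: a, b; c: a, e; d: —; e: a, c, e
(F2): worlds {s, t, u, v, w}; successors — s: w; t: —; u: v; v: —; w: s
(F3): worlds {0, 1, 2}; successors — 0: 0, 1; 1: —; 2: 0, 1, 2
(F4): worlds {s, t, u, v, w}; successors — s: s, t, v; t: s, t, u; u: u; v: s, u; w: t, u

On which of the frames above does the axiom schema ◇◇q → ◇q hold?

(F3)

This is the axiom for a generalized confluence (Geach) condition; its first-order frame correspondent is ∀x ∀y (xR²y → ∃w (y = w ∧ xRw)).
(F1): fails — aR²a but no w with a=w and aRw.
(F2): fails — sR²s but no w* with s=w* and sRw*.
(F3): satisfies the condition.
(F4): fails — sR²u but no w* with u=w* and sRw*.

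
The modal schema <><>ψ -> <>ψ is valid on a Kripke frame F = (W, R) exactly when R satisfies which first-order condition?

Transitivity

Equivalently (dual form): □ψ → □□ψ.
Suppose □ψ→□□ψ is valid. Take Rxy, Ryz and set V(ψ)={w : Rxw}. Then □ψ at x, so □□ψ at x, so □ψ at y, so ψ at z, i.e. Rxz.
Conversely, any frame satisfying forall x forall y forall z (Rxy & Ryz -> Rxz) validates the schema.
So the correspondent is transitivity.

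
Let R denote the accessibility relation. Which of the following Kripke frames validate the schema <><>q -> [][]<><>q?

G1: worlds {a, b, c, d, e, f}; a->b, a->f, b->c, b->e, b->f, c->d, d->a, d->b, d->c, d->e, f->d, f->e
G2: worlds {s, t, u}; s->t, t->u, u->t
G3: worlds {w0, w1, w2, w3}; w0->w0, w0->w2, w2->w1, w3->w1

G2

Frame correspondent (Sahlqvist): forall x forall y forall z ((x R^2 y & x R^2 z) -> exists w (y = w & z R^2 w)) — i.e. a generalized confluence (Geach) condition.
G1: fails — aR²c, aR²e but no w with c=w and eR²w.
G2: satisfies the condition.
G3: fails — w0R²w0, w0R²w1 but no w with w0=w and w1R²w.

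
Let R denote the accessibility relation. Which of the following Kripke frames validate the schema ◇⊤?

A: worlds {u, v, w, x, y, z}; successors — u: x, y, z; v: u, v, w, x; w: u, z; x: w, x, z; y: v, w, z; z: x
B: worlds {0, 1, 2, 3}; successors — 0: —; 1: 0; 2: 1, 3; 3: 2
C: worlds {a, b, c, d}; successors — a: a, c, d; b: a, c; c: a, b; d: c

A, C

Frame correspondent (Sahlqvist): ∀x ∃y Rxy — i.e. seriality.
A: condition met.
B: fails — world 0 has no successor.
C: condition met.
Valid on: A, C.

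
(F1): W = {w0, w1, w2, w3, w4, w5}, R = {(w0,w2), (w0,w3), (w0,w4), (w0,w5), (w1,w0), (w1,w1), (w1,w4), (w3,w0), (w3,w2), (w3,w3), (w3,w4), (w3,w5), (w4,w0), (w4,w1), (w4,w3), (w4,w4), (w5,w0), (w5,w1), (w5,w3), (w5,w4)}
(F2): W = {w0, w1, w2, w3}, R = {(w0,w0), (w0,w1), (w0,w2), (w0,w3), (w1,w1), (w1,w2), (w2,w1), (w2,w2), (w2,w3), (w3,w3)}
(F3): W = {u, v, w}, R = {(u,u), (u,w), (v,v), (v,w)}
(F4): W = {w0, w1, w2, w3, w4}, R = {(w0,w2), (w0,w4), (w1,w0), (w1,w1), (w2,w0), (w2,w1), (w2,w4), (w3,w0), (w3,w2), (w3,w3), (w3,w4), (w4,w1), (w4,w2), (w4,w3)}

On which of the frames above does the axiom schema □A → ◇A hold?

This is the axiom for seriality; its first-order frame correspondent is ∀x ∃y Rxy.
(F1): fails — world w2 has no successor.
(F2): condition met.
(F3): fails — world w has no successor.
(F4): condition met.

(F2), (F4)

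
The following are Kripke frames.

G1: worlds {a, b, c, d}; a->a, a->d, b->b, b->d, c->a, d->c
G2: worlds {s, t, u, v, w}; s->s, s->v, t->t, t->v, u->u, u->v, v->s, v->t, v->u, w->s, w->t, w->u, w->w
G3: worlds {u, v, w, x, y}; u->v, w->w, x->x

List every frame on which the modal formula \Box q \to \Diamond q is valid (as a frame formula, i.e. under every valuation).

G1, G2

Frame correspondent (Sahlqvist): \forall x \exists y Rxy — i.e. seriality.
G1: satisfies the condition.
G2: satisfies the condition.
G3: fails — world v has no successor.
Valid on: G1, G2.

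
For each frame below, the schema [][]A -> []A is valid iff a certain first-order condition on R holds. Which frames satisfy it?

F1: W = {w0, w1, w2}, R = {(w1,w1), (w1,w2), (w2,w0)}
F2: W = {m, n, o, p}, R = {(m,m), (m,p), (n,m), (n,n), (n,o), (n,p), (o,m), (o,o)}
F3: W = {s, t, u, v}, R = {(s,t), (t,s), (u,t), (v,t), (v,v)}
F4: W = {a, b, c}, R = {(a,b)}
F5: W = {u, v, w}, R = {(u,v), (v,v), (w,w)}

This is the axiom for density; its first-order frame correspondent is forall x forall y (Rxy -> exists z (Rxz & Rzy)).
F1: fails — Rw2w0 but no z with Rw2z and Rzw0.
F2: condition met.
F3: fails — Rut but no z with Ruz and Rzt.
F4: fails — Rab but no z with Raz and Rzb.
F5: condition met.
Valid on: F2, F5.

F2, F5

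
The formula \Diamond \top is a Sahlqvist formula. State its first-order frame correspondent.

◇⊤ holds at w iff w has a successor, so frame-validity of ◇⊤ is exactly seriality. Equivalently via □φ → ◇φ:
Suppose □φ→◇φ is valid. At any x set V(φ)=W. Then □φ at x, so ◇φ at x, so x has a successor.

Seriality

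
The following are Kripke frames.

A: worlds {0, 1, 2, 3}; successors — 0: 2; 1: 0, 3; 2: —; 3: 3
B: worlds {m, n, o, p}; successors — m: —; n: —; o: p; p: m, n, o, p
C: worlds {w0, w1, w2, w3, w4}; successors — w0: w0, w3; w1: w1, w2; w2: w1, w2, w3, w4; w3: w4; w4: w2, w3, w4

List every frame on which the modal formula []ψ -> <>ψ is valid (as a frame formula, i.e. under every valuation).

C

This is the axiom for seriality; its first-order frame correspondent is forall x exists y Rxy.
A: fails — world 2 has no successor.
B: fails — world m has no successor.
C: condition met.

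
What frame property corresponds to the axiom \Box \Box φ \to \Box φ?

Density

This is the C4 axiom.
Its frame correspondent is density — \forall x \forall y (Rxy \to \exists z (Rxz \wedge Rzy)).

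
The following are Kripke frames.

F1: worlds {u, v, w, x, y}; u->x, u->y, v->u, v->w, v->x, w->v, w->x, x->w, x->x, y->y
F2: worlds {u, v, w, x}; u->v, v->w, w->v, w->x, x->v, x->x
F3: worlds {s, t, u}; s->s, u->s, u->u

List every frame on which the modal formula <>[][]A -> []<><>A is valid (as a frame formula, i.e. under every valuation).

The schema corresponds to a generalized confluence (Geach) condition: forall x forall y forall z ((xRy & xRz) -> exists w (y R^2 w & z R^2 w)).
F1: fails — uRx, uRy but no t with xR²t and yR²t.
F2: satisfies the condition.
F3: satisfies the condition.
Valid on: F2, F3.

F2, F3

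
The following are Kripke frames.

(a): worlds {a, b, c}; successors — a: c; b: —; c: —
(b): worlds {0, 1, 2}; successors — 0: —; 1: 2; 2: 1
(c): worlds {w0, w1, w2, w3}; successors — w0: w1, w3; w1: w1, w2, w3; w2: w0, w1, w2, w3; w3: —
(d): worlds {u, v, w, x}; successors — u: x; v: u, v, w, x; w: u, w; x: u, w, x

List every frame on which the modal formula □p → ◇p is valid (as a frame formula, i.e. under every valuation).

(d)

The schema corresponds to seriality: ∀x ∃y Rxy.
(a): fails — world b has no successor.
(b): fails — world 0 has no successor.
(c): fails — world w3 has no successor.
(d): holds.
Valid on: (d).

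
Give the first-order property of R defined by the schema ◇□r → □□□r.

This is a Sahlqvist (Geach-type) schema ◇^1□^1r → □^3◇^0r.
Minimal-valuation argument: fix x; take any y with xR^1y and any z with xR^3z. Set V(r) to the set of worlds R-reachable from y in exactly 1 step. Then □^1r holds at y, so the antecedent holds at x; validity forces ◇^0r at z, giving a w with zR^0w and yR^1w.
First-order correspondent: ∀x ∀y ∀z ((xRy ∧ xR³z) → ∃w (yRw ∧ z = w)).

∀x ∀y ∀z ((xRy ∧ xR³z) → ∃w (yRw ∧ z = w))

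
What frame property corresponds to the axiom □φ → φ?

Reflexivity

This is the T axiom.
Its frame correspondent is reflexivity — ∀x Rxx.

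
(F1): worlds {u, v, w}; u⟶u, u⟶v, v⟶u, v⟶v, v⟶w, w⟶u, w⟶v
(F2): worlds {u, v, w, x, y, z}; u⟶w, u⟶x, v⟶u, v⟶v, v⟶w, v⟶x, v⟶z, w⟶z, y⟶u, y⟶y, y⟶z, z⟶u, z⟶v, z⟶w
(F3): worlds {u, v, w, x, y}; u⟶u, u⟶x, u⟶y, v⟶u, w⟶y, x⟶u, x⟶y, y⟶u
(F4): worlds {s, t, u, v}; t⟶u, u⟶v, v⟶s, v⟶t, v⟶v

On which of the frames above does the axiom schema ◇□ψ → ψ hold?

This is the axiom for symmetry; its first-order frame correspondent is ∀x ∀y (Rxy → Ryx).
(F1): fails — Rwu but not Ruw.
(F2): fails — Ruw but not Rwu.
(F3): fails — Rvu but not Ruv.
(F4): fails — Ruv but not Rvu.
Valid on no frame.

none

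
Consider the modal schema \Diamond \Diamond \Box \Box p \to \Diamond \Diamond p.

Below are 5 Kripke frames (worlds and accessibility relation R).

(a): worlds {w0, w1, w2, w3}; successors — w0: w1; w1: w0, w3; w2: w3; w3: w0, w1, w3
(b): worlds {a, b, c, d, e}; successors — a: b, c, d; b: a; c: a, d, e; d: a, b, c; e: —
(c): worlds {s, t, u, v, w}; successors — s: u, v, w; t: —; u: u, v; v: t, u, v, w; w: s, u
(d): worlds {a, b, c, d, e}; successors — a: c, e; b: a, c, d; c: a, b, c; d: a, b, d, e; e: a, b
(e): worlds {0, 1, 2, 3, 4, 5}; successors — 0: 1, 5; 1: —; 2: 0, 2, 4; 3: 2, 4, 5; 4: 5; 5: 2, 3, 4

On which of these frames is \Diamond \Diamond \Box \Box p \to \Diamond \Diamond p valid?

The schema corresponds to a generalized confluence (Geach) condition: \forall x \forall y (x R^2 y \to \exists w (y R^2 w \wedge x R^2 w)).
(a): holds.
(b): fails — aR²e but no w with eR²w and aR²w.
(c): fails — sR²t but no w* with tR²w* and sR²w*.
(d): holds.
(e): fails — 2R²1 but no w with 1R²w and 2R²w.

(a), (d)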